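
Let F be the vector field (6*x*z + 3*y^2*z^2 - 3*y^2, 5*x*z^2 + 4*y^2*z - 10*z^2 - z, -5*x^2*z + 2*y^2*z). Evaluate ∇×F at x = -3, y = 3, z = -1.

(∇×F)₁ = ∂F₃/∂y − ∂F₂/∂z = -10*x*z - 4*y^2 + 4*y*z + 20*z + 1
(∇×F)₂ = ∂F₁/∂z − ∂F₃/∂x = 10*x*z + 6*x + 6*y^2*z
(∇×F)₃ = ∂F₂/∂x − ∂F₁/∂y = -6*y*z^2 + 6*y + 5*z^2
∇×F = (-10*x*z - 4*y^2 + 4*y*z + 20*z + 1, 10*x*z + 6*x + 6*y^2*z, -6*y*z^2 + 6*y + 5*z^2)
At (-3, 3, -1): (-97, -42, 5).

(-97, -42, 5)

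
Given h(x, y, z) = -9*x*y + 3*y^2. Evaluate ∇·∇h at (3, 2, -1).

6

∂²h/∂x² = 0
∂²h/∂y² = 6
∂²h/∂z² = 0
∇²h = 6
At (3, 2, -1): 6.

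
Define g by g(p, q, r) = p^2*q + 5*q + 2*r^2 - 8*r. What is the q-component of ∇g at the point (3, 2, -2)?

(∇g)_2 = ∂g/∂q = p^2 + 5
At (3, 2, -2): 14.

14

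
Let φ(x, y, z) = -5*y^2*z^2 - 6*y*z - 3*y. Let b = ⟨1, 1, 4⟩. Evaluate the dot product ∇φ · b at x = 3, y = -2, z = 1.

-101

∂φ/∂x = 0
∂φ/∂y = -10*y*z^2 - 6*z - 3
∂φ/∂z = -10*y^2*z - 6*y
∇φ at (3, -2, 1) = (0, 11, -28)
∇φ · b = (0)(1) + (11)(1) + (-28)(4) = -101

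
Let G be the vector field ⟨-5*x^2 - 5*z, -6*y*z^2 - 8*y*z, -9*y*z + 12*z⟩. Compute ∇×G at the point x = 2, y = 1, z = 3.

(17, -5, 0)

(∇×G)₁ = ∂G₃/∂y − ∂G₂/∂z = 12*y*z + 8*y - 9*z
(∇×G)₂ = ∂G₁/∂z − ∂G₃/∂x = -5
(∇×G)₃ = ∂G₂/∂x − ∂G₁/∂y = 0
∇×G = (12*y*z + 8*y - 9*z, -5, 0)
At (2, 1, 3): (17, -5, 0).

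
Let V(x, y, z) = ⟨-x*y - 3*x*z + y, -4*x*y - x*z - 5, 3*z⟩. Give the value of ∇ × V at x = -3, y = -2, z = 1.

(∇×V)₁ = ∂V₃/∂y − ∂V₂/∂z = x
(∇×V)₂ = ∂V₁/∂z − ∂V₃/∂x = -3*x
(∇×V)₃ = ∂V₂/∂x − ∂V₁/∂y = x - 4*y - z - 1
∇×V = (x, -3*x, x - 4*y - z - 1)
At (-3, -2, 1): (-3, 9, 3).

(-3, 9, 3)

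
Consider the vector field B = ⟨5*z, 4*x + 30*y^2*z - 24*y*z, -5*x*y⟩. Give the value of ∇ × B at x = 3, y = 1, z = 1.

(∇×B)₁ = ∂B₃/∂y − ∂B₂/∂z = -5*x - 30*y^2 + 24*y
(∇×B)₂ = ∂B₁/∂z − ∂B₃/∂x = 5*y + 5
(∇×B)₃ = ∂B₂/∂x − ∂B₁/∂y = 4
∇×B = (-5*x - 30*y^2 + 24*y, 5*y + 5, 4)
At (3, 1, 1): (-21, 10, 4).

(-21, 10, 4)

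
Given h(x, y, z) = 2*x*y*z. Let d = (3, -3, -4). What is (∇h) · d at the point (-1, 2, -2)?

-20

∂h/∂x = 2*y*z
∂h/∂y = 2*x*z
∂h/∂z = 2*x*y
∇h at (-1, 2, -2) = (-8, 4, -4)
∇h · d = (-8)(3) + (4)(-3) + (-4)(-4) = -20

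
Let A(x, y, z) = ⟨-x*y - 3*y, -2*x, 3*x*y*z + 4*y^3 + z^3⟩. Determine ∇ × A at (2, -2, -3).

(∇×A)₁ = ∂A₃/∂y − ∂A₂/∂z = 3*x*z + 12*y^2
(∇×A)₂ = ∂A₁/∂z − ∂A₃/∂x = -3*y*z
(∇×A)₃ = ∂A₂/∂x − ∂A₁/∂y = x + 1
∇×A = (3*x*z + 12*y^2, -3*y*z, x + 1)
At (2, -2, -3): (30, -18, 3).

(30, -18, 3)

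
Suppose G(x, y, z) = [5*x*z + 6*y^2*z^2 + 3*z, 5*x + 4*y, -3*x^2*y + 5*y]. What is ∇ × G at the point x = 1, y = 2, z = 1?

(2, 68, -19)

(∇×G)₁ = ∂G₃/∂y − ∂G₂/∂z = -3*x^2 + 5
(∇×G)₂ = ∂G₁/∂z − ∂G₃/∂x = 6*x*y + 5*x + 12*y^2*z + 3
(∇×G)₃ = ∂G₂/∂x − ∂G₁/∂y = -12*y*z^2 + 5
∇×G = (-3*x^2 + 5, 6*x*y + 5*x + 12*y^2*z + 3, -12*y*z^2 + 5)
At (1, 2, 1): (2, 68, -19).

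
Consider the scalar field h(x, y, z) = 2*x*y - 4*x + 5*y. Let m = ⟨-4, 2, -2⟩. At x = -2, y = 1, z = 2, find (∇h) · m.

10

∂h/∂x = 2*y - 4
∂h/∂y = 2*x + 5
∂h/∂z = 0
∇h at (-2, 1, 2) = (-2, 1, 0)
∇h · m = (-2)(-4) + (1)(2) + (0)(-2) = 10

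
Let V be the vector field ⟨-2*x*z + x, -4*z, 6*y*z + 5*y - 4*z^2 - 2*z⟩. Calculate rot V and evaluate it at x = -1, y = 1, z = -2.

(∇×V)₁ = ∂V₃/∂y − ∂V₂/∂z = 6*z + 9
(∇×V)₂ = ∂V₁/∂z − ∂V₃/∂x = -2*x
(∇×V)₃ = ∂V₂/∂x − ∂V₁/∂y = 0
∇×V = (6*z + 9, -2*x, 0)
At (-1, 1, -2): (-3, 2, 0).

(-3, 2, 0)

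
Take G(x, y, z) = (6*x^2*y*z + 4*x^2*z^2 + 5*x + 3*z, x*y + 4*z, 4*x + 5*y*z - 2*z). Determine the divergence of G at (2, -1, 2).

∂G₁/∂x = 12*x*y*z + 8*x*z^2 + 5
∂G₂/∂y = x
∂G₃/∂z = 5*y - 2
∇·G = 12*x*y*z + 8*x*z^2 + x + 5*y + 3
At (2, -1, 2): 16.

16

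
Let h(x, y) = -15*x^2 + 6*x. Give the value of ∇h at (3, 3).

(-84, 0)

∂h/∂x = -30*x + 6
∂h/∂y = 0
∇h = (-30*x + 6, 0)
At (3, 3): (-84, 0).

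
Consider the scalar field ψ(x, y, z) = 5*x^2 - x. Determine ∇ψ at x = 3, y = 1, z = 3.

∂ψ/∂x = 10*x - 1
∂ψ/∂y = 0
∂ψ/∂z = 0
∇ψ = (10*x - 1, 0, 0)
At (3, 1, 3): (29, 0, 0).

(29, 0, 0)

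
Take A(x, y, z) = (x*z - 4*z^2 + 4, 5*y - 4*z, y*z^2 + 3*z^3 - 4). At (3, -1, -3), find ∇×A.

(13, 27, 0)

(∇×A)₁ = ∂A₃/∂y − ∂A₂/∂z = z^2 + 4
(∇×A)₂ = ∂A₁/∂z − ∂A₃/∂x = x - 8*z
(∇×A)₃ = ∂A₂/∂x − ∂A₁/∂y = 0
∇×A = (z^2 + 4, x - 8*z, 0)
At (3, -1, -3): (13, 27, 0).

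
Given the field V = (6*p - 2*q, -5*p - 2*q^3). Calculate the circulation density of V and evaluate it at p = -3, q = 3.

-3

∂V₂/∂p = -5
∂V₁/∂q = -2
Scalar curl = -3
At (-3, 3): -3.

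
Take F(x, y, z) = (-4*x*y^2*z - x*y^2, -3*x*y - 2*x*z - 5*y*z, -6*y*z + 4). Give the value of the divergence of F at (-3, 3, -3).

105

∂F₁/∂x = -4*y^2*z - y^2
∂F₂/∂y = -3*x - 5*z
∂F₃/∂z = -6*y
∇·F = -3*x - 4*y^2*z - y^2 - 6*y - 5*z
At (-3, 3, -3): 105.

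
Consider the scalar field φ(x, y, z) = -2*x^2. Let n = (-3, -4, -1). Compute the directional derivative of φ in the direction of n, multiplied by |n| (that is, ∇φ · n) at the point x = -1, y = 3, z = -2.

-12

∂φ/∂x = -4*x
∂φ/∂y = 0
∂φ/∂z = 0
∇φ at (-1, 3, -2) = (4, 0, 0)
∇φ · n = (4)(-3) + (0)(-4) + (0)(-1) = -12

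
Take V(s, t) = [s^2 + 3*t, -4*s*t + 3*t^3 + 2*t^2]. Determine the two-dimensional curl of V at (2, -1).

∂V₂/∂s = -4*t
∂V₁/∂t = 3
Scalar curl = -4*t - 3
At (2, -1): 1.

1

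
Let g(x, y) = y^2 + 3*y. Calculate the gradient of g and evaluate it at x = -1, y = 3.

∂g/∂x = 0
∂g/∂y = 2*y + 3
∇g = (0, 2*y + 3)
At (-1, 3): (0, 9).

(0, 9)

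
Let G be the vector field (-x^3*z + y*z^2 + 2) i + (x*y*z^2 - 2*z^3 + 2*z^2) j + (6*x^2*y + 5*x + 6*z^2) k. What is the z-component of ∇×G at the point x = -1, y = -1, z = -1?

-2

(∇×G)_3 = ∂G₂/∂x − ∂G₁/∂y
= y*z^2 − (z^2)
= y*z^2 - z^2
At (-1, -1, -1): -2.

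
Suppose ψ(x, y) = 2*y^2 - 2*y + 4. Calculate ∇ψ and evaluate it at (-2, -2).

∂ψ/∂x = 0
∂ψ/∂y = 4*y - 2
∇ψ = (0, 4*y - 2)
At (-2, -2): (0, -10).

(0, -10)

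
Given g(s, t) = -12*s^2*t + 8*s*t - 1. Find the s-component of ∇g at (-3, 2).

160

(∇g)_1 = ∂g/∂s = -24*s*t + 8*t
At (-3, 2): 160.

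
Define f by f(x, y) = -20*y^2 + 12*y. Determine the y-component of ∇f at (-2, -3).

(∇f)_2 = ∂f/∂y = -40*y + 12
At (-2, -3): 132.

132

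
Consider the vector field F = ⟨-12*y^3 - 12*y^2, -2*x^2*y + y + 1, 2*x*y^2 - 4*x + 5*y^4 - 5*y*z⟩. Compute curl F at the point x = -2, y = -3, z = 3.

(∇×F)₁ = ∂F₃/∂y − ∂F₂/∂z = 4*x*y + 20*y^3 - 5*z
(∇×F)₂ = ∂F₁/∂z − ∂F₃/∂x = -2*y^2 + 4
(∇×F)₃ = ∂F₂/∂x − ∂F₁/∂y = -4*x*y + 36*y^2 + 24*y
∇×F = (4*x*y + 20*y^3 - 5*z, -2*y^2 + 4, -4*x*y + 36*y^2 + 24*y)
At (-2, -3, 3): (-531, -14, 228).

(-531, -14, 228)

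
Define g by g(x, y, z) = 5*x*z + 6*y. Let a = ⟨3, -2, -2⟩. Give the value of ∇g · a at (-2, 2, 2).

38

∂g/∂x = 5*z
∂g/∂y = 6
∂g/∂z = 5*x
∇g at (-2, 2, 2) = (10, 6, -10)
∇g · a = (10)(3) + (6)(-2) + (-10)(-2) = 38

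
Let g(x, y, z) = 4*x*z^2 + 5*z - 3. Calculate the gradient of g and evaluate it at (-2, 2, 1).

(4, 0, -11)

∂g/∂x = 4*z^2
∂g/∂y = 0
∂g/∂z = 8*x*z + 5
∇g = (4*z^2, 0, 8*x*z + 5)
At (-2, 2, 1): (4, 0, -11).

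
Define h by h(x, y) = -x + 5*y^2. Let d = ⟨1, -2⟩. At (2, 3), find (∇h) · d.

-61

∂h/∂x = -1
∂h/∂y = 10*y
∇h at (2, 3) = (-1, 30)
∇h · d = (-1)(1) + (30)(-2) = -61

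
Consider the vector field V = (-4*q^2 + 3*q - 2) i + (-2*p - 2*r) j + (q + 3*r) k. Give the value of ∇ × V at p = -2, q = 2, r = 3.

(3, 0, 11)

(∇×V)₁ = ∂V₃/∂q − ∂V₂/∂r = 3
(∇×V)₂ = ∂V₁/∂r − ∂V₃/∂p = 0
(∇×V)₃ = ∂V₂/∂p − ∂V₁/∂q = 8*q - 5
∇×V = (3, 0, 8*q - 5)
At (-2, 2, 3): (3, 0, 11).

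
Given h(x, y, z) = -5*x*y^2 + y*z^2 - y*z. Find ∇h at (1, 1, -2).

(-5, -4, -5)

∂h/∂x = -5*y^2
∂h/∂y = -10*x*y + z^2 - z
∂h/∂z = 2*y*z - y
∇h = (-5*y^2, -10*x*y + z^2 - z, 2*y*z - y)
At (1, 1, -2): (-5, -4, -5).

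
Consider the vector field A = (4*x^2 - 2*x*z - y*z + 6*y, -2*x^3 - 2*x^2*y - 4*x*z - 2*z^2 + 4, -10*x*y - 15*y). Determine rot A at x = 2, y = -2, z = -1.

(-31, -22, -11)

(∇×A)₁ = ∂A₃/∂y − ∂A₂/∂z = -6*x + 4*z - 15
(∇×A)₂ = ∂A₁/∂z − ∂A₃/∂x = -2*x + 9*y
(∇×A)₃ = ∂A₂/∂x − ∂A₁/∂y = -6*x^2 - 4*x*y - 3*z - 6
∇×A = (-6*x + 4*z - 15, -2*x + 9*y, -6*x^2 - 4*x*y - 3*z - 6)
At (2, -2, -1): (-31, -22, -11).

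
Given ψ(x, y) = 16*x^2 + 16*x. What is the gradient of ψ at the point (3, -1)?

(112, 0)

∂ψ/∂x = 32*x + 16
∂ψ/∂y = 0
∇ψ = (32*x + 16, 0)
At (3, -1): (112, 0).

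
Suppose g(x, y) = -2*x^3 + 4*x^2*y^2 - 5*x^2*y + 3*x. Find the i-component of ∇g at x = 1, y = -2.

(∇g)_1 = ∂g/∂x = -6*x^2 + 8*x*y^2 - 10*x*y + 3
At (1, -2): 49.

49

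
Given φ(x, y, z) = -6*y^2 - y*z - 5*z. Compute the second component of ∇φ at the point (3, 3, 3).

-39

(∇φ)_2 = ∂φ/∂y = -12*y - z
At (3, 3, 3): -39.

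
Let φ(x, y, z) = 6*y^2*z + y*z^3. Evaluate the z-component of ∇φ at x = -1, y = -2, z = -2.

0

(∇φ)_3 = ∂φ/∂z = 6*y^2 + 3*y*z^2
At (-1, -2, -2): 0.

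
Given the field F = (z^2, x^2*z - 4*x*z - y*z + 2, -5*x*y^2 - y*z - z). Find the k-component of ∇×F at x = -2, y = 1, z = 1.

(∇×F)_3 = ∂F₂/∂x − ∂F₁/∂y
= 2*x*z - 4*z − (0)
= 2*x*z - 4*z
At (-2, 1, 1): -8.

-8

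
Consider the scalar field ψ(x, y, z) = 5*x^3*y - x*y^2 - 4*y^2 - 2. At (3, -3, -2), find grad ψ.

∂ψ/∂x = 15*x^2*y - y^2
∂ψ/∂y = 5*x^3 - 2*x*y - 8*y
∂ψ/∂z = 0
∇ψ = (15*x^2*y - y^2, 5*x^3 - 2*x*y - 8*y, 0)
At (3, -3, -2): (-414, 177, 0).

(-414, 177, 0)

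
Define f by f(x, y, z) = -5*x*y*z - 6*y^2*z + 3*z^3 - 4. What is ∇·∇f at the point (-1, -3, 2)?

12

∂²f/∂x² = 0
∂²f/∂y² = -12*z
∂²f/∂z² = 18*z
∇²f = 6*z
At (-1, -3, 2): 12.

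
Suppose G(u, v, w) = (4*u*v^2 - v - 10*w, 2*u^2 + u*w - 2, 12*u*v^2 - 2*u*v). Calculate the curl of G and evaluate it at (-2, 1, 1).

(-42, -20, 10)

(∇×G)₁ = ∂G₃/∂v − ∂G₂/∂w = 24*u*v - 3*u
(∇×G)₂ = ∂G₁/∂w − ∂G₃/∂u = -12*v^2 + 2*v - 10
(∇×G)₃ = ∂G₂/∂u − ∂G₁/∂v = -8*u*v + 4*u + w + 1
∇×G = (24*u*v - 3*u, -12*v^2 + 2*v - 10, -8*u*v + 4*u + w + 1)
At (-2, 1, 1): (-42, -20, 10).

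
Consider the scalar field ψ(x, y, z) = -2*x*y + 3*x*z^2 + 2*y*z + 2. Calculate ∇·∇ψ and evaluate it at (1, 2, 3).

6

∂²ψ/∂x² = 0
∂²ψ/∂y² = 0
∂²ψ/∂z² = 6*x
∇²ψ = 6*x
At (1, 2, 3): 6.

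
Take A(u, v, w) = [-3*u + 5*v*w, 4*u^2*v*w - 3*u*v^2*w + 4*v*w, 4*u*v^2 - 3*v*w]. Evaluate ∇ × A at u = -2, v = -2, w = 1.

(∇×A)₁ = ∂A₃/∂v − ∂A₂/∂w = -4*u^2*v + 3*u*v^2 + 8*u*v - 4*v - 3*w
(∇×A)₂ = ∂A₁/∂w − ∂A₃/∂u = -4*v^2 + 5*v
(∇×A)₃ = ∂A₂/∂u − ∂A₁/∂v = 8*u*v*w - 3*v^2*w - 5*w
∇×A = (-4*u^2*v + 3*u*v^2 + 8*u*v - 4*v - 3*w, -4*v^2 + 5*v, 8*u*v*w - 3*v^2*w - 5*w)
At (-2, -2, 1): (45, -26, 15).

(45, -26, 15)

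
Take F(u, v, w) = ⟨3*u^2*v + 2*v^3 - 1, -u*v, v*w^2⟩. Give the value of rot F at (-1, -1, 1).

(1, 0, -8)

(∇×F)₁ = ∂F₃/∂v − ∂F₂/∂w = w^2
(∇×F)₂ = ∂F₁/∂w − ∂F₃/∂u = 0
(∇×F)₃ = ∂F₂/∂u − ∂F₁/∂v = -3*u^2 - 6*v^2 - v
∇×F = (w^2, 0, -3*u^2 - 6*v^2 - v)
At (-1, -1, 1): (1, 0, -8).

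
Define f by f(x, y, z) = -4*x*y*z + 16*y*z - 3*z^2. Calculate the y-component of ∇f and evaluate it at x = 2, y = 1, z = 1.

8

(∇f)_2 = ∂f/∂y = -4*x*z + 16*z
At (2, 1, 1): 8.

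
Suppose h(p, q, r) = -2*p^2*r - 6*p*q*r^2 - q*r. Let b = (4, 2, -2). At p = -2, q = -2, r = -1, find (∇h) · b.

-42

∂h/∂p = -4*p*r - 6*q*r^2
∂h/∂q = -6*p*r^2 - r
∂h/∂r = -2*p^2 - 12*p*q*r - q
∇h at (-2, -2, -1) = (4, 13, 42)
∇h · b = (4)(4) + (13)(2) + (42)(-2) = -42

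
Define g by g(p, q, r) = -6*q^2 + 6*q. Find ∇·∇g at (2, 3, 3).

∂²g/∂p² = 0
∂²g/∂q² = -12
∂²g/∂r² = 0
∇²g = -12
At (2, 3, 3): -12.

-12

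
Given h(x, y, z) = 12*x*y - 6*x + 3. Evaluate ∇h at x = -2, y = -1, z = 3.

∂h/∂x = 12*y - 6
∂h/∂y = 12*x
∂h/∂z = 0
∇h = (12*y - 6, 12*x, 0)
At (-2, -1, 3): (-18, -24, 0).

(-18, -24, 0)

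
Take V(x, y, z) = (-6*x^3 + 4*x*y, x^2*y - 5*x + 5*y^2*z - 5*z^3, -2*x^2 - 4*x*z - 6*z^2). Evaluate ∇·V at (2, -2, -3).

∂V₁/∂x = -18*x^2 + 4*y
∂V₂/∂y = x^2 + 10*y*z
∂V₃/∂z = -4*x - 12*z
∇·V = -17*x^2 - 4*x + 10*y*z + 4*y - 12*z
At (2, -2, -3): 12.

12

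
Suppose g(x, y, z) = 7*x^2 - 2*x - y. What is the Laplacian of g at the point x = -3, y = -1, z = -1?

14

∂²g/∂x² = 14
∂²g/∂y² = 0
∂²g/∂z² = 0
∇²g = 14
At (-3, -1, -1): 14.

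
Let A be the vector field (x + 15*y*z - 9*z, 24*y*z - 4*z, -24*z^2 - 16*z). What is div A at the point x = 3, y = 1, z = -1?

9

∂A₁/∂x = 1
∂A₂/∂y = 24*z
∂A₃/∂z = -48*z - 16
∇·A = -24*z - 15
At (3, 1, -1): 9.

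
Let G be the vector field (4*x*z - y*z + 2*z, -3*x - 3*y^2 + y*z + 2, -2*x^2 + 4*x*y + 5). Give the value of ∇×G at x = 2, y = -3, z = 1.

(11, 33, -2)

(∇×G)₁ = ∂G₃/∂y − ∂G₂/∂z = 4*x - y
(∇×G)₂ = ∂G₁/∂z − ∂G₃/∂x = 8*x - 5*y + 2
(∇×G)₃ = ∂G₂/∂x − ∂G₁/∂y = z - 3
∇×G = (4*x - y, 8*x - 5*y + 2, z - 3)
At (2, -3, 1): (11, 33, -2).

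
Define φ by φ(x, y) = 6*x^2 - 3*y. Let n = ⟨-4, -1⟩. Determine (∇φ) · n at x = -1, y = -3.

∂φ/∂x = 12*x
∂φ/∂y = -3
∇φ at (-1, -3) = (-12, -3)
∇φ · n = (-12)(-4) + (-3)(-1) = 51

51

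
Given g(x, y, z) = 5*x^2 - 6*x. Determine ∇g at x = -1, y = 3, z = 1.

(-16, 0, 0)

∂g/∂x = 10*x - 6
∂g/∂y = 0
∂g/∂z = 0
∇g = (10*x - 6, 0, 0)
At (-1, 3, 1): (-16, 0, 0).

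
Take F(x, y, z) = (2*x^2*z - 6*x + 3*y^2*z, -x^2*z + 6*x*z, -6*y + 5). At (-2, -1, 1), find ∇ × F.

(10, 11, 16)

(∇×F)₁ = ∂F₃/∂y − ∂F₂/∂z = x^2 - 6*x - 6
(∇×F)₂ = ∂F₁/∂z − ∂F₃/∂x = 2*x^2 + 3*y^2
(∇×F)₃ = ∂F₂/∂x − ∂F₁/∂y = -2*x*z - 6*y*z + 6*z
∇×F = (x^2 - 6*x - 6, 2*x^2 + 3*y^2, -2*x*z - 6*y*z + 6*z)
At (-2, -1, 1): (10, 11, 16).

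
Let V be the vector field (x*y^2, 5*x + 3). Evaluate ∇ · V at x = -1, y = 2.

4

∂V₁/∂x = y^2
∂V₂/∂y = 0
∇·V = y^2
At (-1, 2): 4.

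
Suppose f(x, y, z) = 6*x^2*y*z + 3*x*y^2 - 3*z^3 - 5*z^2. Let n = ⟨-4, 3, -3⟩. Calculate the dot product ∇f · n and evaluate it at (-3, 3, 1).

∂f/∂x = 12*x*y*z + 3*y^2
∂f/∂y = 6*x^2*z + 6*x*y
∂f/∂z = 6*x^2*y - 9*z^2 - 10*z
∇f at (-3, 3, 1) = (-81, 0, 143)
∇f · n = (-81)(-4) + (0)(3) + (143)(-3) = -105

-105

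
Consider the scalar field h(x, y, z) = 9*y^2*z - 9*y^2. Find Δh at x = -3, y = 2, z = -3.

-72

∂²h/∂x² = 0
∂²h/∂y² = 18*(z - 1)
∂²h/∂z² = 0
∇²h = 18*z - 18
At (-3, 2, -3): -72.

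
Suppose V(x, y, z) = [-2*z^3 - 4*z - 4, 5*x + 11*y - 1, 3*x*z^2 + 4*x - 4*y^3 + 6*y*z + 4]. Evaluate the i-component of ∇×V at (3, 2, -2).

-60

(∇×V)_1 = ∂V₃/∂y − ∂V₂/∂z
= -12*y^2 + 6*z − (0)
= -12*y^2 + 6*z
At (3, 2, -2): -60.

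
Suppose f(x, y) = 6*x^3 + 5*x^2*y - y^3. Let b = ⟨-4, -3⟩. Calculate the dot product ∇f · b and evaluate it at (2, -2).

-152

∂f/∂x = 18*x^2 + 10*x*y
∂f/∂y = 5*x^2 - 3*y^2
∇f at (2, -2) = (32, 8)
∇f · b = (32)(-4) + (8)(-3) = -152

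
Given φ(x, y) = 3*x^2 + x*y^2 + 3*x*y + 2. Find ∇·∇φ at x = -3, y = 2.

∂²φ/∂x² = 6
∂²φ/∂y² = 2*x
∇²φ = 2*x + 6
At (-3, 2): 0.

0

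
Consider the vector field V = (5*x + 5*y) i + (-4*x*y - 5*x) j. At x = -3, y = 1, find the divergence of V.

∂V₁/∂x = 5
∂V₂/∂y = -4*x
∇·V = -4*x + 5
At (-3, 1): 17.

17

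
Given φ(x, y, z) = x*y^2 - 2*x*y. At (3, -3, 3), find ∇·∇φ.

∂²φ/∂x² = 0
∂²φ/∂y² = 2*x
∂²φ/∂z² = 0
∇²φ = 2*x
At (3, -3, 3): 6.

6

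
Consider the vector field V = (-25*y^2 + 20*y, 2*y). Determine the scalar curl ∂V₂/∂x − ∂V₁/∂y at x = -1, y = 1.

∂V₂/∂x = 0
∂V₁/∂y = -50*y + 20
Scalar curl = 50*y - 20
At (-1, 1): 30.

30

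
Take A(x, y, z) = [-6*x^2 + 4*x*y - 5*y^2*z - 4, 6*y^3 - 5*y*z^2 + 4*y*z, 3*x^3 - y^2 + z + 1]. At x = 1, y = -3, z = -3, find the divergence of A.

∂A₁/∂x = -12*x + 4*y
∂A₂/∂y = 18*y^2 - 5*z^2 + 4*z
∂A₃/∂z = 1
∇·A = -12*x + 18*y^2 + 4*y - 5*z^2 + 4*z + 1
At (1, -3, -3): 82.

82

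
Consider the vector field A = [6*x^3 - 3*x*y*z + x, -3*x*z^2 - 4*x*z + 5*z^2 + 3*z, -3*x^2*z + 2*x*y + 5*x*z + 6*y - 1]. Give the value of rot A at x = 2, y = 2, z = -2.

(∇×A)₁ = ∂A₃/∂y − ∂A₂/∂z = 6*x*z + 6*x - 10*z + 3
(∇×A)₂ = ∂A₁/∂z − ∂A₃/∂x = -3*x*y + 6*x*z - 2*y - 5*z
(∇×A)₃ = ∂A₂/∂x − ∂A₁/∂y = 3*x*z - 3*z^2 - 4*z
∇×A = (6*x*z + 6*x - 10*z + 3, -3*x*y + 6*x*z - 2*y - 5*z, 3*x*z - 3*z^2 - 4*z)
At (2, 2, -2): (11, -30, -16).

(11, -30, -16)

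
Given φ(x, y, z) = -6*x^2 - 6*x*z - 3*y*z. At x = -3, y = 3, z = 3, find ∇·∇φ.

-12

∂²φ/∂x² = -12
∂²φ/∂y² = 0
∂²φ/∂z² = 0
∇²φ = -12
At (-3, 3, 3): -12.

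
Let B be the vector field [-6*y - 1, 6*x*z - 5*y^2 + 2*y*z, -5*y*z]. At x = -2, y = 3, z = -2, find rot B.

(16, 0, -6)

(∇×B)₁ = ∂B₃/∂y − ∂B₂/∂z = -6*x - 2*y - 5*z
(∇×B)₂ = ∂B₁/∂z − ∂B₃/∂x = 0
(∇×B)₃ = ∂B₂/∂x − ∂B₁/∂y = 6*z + 6
∇×B = (-6*x - 2*y - 5*z, 0, 6*z + 6)
At (-2, 3, -2): (16, 0, -6).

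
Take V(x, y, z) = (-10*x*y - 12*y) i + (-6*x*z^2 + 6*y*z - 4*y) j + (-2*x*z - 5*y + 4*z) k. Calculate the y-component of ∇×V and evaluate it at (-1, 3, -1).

(∇×V)_2 = ∂V₁/∂z − ∂V₃/∂x
= 0 − (-2*z)
= 2*z
At (-1, 3, -1): -2.

-2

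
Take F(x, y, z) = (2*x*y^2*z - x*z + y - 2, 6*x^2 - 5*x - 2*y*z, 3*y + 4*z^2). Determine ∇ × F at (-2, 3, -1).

(9, -34, -54)

(∇×F)₁ = ∂F₃/∂y − ∂F₂/∂z = 2*y + 3
(∇×F)₂ = ∂F₁/∂z − ∂F₃/∂x = 2*x*y^2 - x
(∇×F)₃ = ∂F₂/∂x − ∂F₁/∂y = -4*x*y*z + 12*x - 6
∇×F = (2*y + 3, 2*x*y^2 - x, -4*x*y*z + 12*x - 6)
At (-2, 3, -1): (9, -34, -54).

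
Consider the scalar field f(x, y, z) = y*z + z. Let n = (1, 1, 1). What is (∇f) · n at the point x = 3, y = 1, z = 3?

∂f/∂x = 0
∂f/∂y = z
∂f/∂z = y + 1
∇f at (3, 1, 3) = (0, 3, 2)
∇f · n = (0)(1) + (3)(1) + (2)(1) = 5

5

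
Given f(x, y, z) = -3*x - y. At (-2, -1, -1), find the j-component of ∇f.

-1

(∇f)_2 = ∂f/∂y = -1
At (-2, -1, -1): -1.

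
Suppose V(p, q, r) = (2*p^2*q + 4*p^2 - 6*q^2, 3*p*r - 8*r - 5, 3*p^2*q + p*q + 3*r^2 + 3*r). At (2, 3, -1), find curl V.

(16, -39, 25)

(∇×V)₁ = ∂V₃/∂q − ∂V₂/∂r = 3*p^2 - 2*p + 8
(∇×V)₂ = ∂V₁/∂r − ∂V₃/∂p = -6*p*q - q
(∇×V)₃ = ∂V₂/∂p − ∂V₁/∂q = -2*p^2 + 12*q + 3*r
∇×V = (3*p^2 - 2*p + 8, -6*p*q - q, -2*p^2 + 12*q + 3*r)
At (2, 3, -1): (16, -39, 25).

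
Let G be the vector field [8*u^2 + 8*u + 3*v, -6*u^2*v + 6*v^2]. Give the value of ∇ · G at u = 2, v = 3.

52

∂G₁/∂u = 16*u + 8
∂G₂/∂v = -6*u^2 + 12*v
∇·G = -6*u^2 + 16*u + 12*v + 8
At (2, 3): 52.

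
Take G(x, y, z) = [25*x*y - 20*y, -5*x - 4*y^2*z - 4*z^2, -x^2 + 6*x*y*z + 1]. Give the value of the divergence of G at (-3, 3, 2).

∂G₁/∂x = 25*y
∂G₂/∂y = -8*y*z
∂G₃/∂z = 6*x*y
∇·G = 6*x*y - 8*y*z + 25*y
At (-3, 3, 2): -27.

-27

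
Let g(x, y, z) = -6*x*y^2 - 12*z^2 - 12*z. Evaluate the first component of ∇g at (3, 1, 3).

-6

(∇g)_1 = ∂g/∂x = -6*y^2
At (3, 1, 3): -6.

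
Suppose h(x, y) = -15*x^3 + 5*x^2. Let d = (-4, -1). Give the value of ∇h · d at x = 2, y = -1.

640

∂h/∂x = -45*x^2 + 10*x
∂h/∂y = 0
∇h at (2, -1) = (-160, 0)
∇h · d = (-160)(-4) + (0)(-1) = 640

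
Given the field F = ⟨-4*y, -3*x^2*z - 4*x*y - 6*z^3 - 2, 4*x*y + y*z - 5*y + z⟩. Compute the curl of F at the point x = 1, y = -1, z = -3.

(161, 4, 26)

(∇×F)₁ = ∂F₃/∂y − ∂F₂/∂z = 3*x^2 + 4*x + 18*z^2 + z - 5
(∇×F)₂ = ∂F₁/∂z − ∂F₃/∂x = -4*y
(∇×F)₃ = ∂F₂/∂x − ∂F₁/∂y = -6*x*z - 4*y + 4
∇×F = (3*x^2 + 4*x + 18*z^2 + z - 5, -4*y, -6*x*z - 4*y + 4)
At (1, -1, -3): (161, 4, 26).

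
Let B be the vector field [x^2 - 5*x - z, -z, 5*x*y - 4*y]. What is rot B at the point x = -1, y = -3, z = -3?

(∇×B)₁ = ∂B₃/∂y − ∂B₂/∂z = 5*x - 3
(∇×B)₂ = ∂B₁/∂z − ∂B₃/∂x = -5*y - 1
(∇×B)₃ = ∂B₂/∂x − ∂B₁/∂y = 0
∇×B = (5*x - 3, -5*y - 1, 0)
At (-1, -3, -3): (-8, 14, 0).

(-8, 14, 0)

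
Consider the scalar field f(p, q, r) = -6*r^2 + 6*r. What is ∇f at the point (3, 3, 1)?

(0, 0, -6)

∂f/∂p = 0
∂f/∂q = 0
∂f/∂r = -12*r + 6
∇f = (0, 0, -12*r + 6)
At (3, 3, 1): (0, 0, -6).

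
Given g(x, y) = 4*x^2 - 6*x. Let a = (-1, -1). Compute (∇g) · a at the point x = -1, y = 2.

14

∂g/∂x = 8*x - 6
∂g/∂y = 0
∇g at (-1, 2) = (-14, 0)
∇g · a = (-14)(-1) + (0)(-1) = 14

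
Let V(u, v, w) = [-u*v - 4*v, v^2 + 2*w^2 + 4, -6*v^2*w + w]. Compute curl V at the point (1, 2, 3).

(∇×V)₁ = ∂V₃/∂v − ∂V₂/∂w = -12*v*w - 4*w
(∇×V)₂ = ∂V₁/∂w − ∂V₃/∂u = 0
(∇×V)₃ = ∂V₂/∂u − ∂V₁/∂v = u + 4
∇×V = (-12*v*w - 4*w, 0, u + 4)
At (1, 2, 3): (-84, 0, 5).

(-84, 0, 5)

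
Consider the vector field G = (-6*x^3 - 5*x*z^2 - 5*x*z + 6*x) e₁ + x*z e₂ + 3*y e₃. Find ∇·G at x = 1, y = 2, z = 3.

-72

∂G₁/∂x = -18*x^2 - 5*z^2 - 5*z + 6
∂G₂/∂y = 0
∂G₃/∂z = 0
∇·G = -18*x^2 - 5*z^2 - 5*z + 6
At (1, 2, 3): -72.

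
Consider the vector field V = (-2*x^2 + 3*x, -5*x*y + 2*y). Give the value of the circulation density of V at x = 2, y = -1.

5

∂V₂/∂x = -5*y
∂V₁/∂y = 0
Scalar curl = -5*y
At (2, -1): 5.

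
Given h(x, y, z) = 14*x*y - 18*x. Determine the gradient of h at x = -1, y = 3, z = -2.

∂h/∂x = 14*y - 18
∂h/∂y = 14*x
∂h/∂z = 0
∇h = (14*y - 18, 14*x, 0)
At (-1, 3, -2): (24, -14, 0).

(24, -14, 0)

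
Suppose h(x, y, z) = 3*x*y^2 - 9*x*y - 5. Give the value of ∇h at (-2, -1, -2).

∂h/∂x = 3*y^2 - 9*y
∂h/∂y = 6*x*y - 9*x
∂h/∂z = 0
∇h = (3*y^2 - 9*y, 6*x*y - 9*x, 0)
At (-2, -1, -2): (12, 30, 0).

(12, 30, 0)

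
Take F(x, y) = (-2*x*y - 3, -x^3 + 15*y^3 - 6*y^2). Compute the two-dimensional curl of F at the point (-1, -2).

-5

∂F₂/∂x = -3*x^2
∂F₁/∂y = -2*x
Scalar curl = -3*x^2 + 2*x
At (-1, -2): -5.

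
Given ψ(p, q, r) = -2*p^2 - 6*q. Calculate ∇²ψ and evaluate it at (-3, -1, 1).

-4

∂²ψ/∂p² = -4
∂²ψ/∂q² = 0
∂²ψ/∂r² = 0
∇²ψ = -4
At (-3, -1, 1): -4.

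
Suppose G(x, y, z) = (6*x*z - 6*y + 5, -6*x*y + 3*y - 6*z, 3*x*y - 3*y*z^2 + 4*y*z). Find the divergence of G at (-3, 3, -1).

∂G₁/∂x = 6*z
∂G₂/∂y = -6*x + 3
∂G₃/∂z = -6*y*z + 4*y
∇·G = -6*x - 6*y*z + 4*y + 6*z + 3
At (-3, 3, -1): 45.

45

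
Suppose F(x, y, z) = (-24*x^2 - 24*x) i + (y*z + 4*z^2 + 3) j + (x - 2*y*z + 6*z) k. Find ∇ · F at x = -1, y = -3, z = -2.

34

∂F₁/∂x = -48*x - 24
∂F₂/∂y = z
∂F₃/∂z = -2*y + 6
∇·F = -48*x - 2*y + z - 18
At (-1, -3, -2): 34.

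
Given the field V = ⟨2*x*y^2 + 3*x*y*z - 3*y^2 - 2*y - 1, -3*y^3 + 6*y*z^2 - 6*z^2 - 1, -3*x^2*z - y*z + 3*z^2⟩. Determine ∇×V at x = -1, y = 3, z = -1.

(25, -3, 29)

(∇×V)₁ = ∂V₃/∂y − ∂V₂/∂z = -12*y*z + 11*z
(∇×V)₂ = ∂V₁/∂z − ∂V₃/∂x = 3*x*y + 6*x*z
(∇×V)₃ = ∂V₂/∂x − ∂V₁/∂y = -4*x*y - 3*x*z + 6*y + 2
∇×V = (-12*y*z + 11*z, 3*x*y + 6*x*z, -4*x*y - 3*x*z + 6*y + 2)
At (-1, 3, -1): (25, -3, 29).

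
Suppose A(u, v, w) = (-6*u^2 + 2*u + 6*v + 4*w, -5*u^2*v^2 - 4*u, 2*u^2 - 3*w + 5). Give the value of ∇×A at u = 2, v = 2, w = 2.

(∇×A)₁ = ∂A₃/∂v − ∂A₂/∂w = 0
(∇×A)₂ = ∂A₁/∂w − ∂A₃/∂u = -4*u + 4
(∇×A)₃ = ∂A₂/∂u − ∂A₁/∂v = -10*u*v^2 - 10
∇×A = (0, -4*u + 4, -10*u*v^2 - 10)
At (2, 2, 2): (0, -4, -90).

(0, -4, -90)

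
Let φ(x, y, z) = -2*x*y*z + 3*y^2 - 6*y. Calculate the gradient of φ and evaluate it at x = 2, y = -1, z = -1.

∂φ/∂x = -2*y*z
∂φ/∂y = -2*x*z + 6*y - 6
∂φ/∂z = -2*x*y
∇φ = (-2*y*z, -2*x*z + 6*y - 6, -2*x*y)
At (2, -1, -1): (-2, -8, 4).

(-2, -8, 4)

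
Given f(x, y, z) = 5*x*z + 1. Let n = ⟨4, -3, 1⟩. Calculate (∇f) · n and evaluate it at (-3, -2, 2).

∂f/∂x = 5*z
∂f/∂y = 0
∂f/∂z = 5*x
∇f at (-3, -2, 2) = (10, 0, -15)
∇f · n = (10)(4) + (0)(-3) + (-15)(1) = 25

25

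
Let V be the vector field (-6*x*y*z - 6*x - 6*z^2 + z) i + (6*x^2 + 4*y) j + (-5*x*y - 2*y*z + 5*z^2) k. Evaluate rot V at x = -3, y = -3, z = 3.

(∇×V)₁ = ∂V₃/∂y − ∂V₂/∂z = -5*x - 2*z
(∇×V)₂ = ∂V₁/∂z − ∂V₃/∂x = -6*x*y + 5*y - 12*z + 1
(∇×V)₃ = ∂V₂/∂x − ∂V₁/∂y = 6*x*z + 12*x
∇×V = (-5*x - 2*z, -6*x*y + 5*y - 12*z + 1, 6*x*z + 12*x)
At (-3, -3, 3): (9, -104, -90).

(9, -104, -90)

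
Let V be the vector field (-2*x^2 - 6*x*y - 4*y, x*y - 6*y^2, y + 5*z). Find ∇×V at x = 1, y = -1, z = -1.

(∇×V)₁ = ∂V₃/∂y − ∂V₂/∂z = 1
(∇×V)₂ = ∂V₁/∂z − ∂V₃/∂x = 0
(∇×V)₃ = ∂V₂/∂x − ∂V₁/∂y = 6*x + y + 4
∇×V = (1, 0, 6*x + y + 4)
At (1, -1, -1): (1, 0, 9).

(1, 0, 9)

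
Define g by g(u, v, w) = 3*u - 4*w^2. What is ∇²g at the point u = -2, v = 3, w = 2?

∂²g/∂u² = 0
∂²g/∂v² = 0
∂²g/∂w² = -8
∇²g = -8
At (-2, 3, 2): -8.

-8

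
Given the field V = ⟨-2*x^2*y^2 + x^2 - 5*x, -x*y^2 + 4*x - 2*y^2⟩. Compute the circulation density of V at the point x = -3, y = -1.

∂V₂/∂x = -y^2 + 4
∂V₁/∂y = -4*x^2*y
Scalar curl = 4*x^2*y - y^2 + 4
At (-3, -1): -33.

-33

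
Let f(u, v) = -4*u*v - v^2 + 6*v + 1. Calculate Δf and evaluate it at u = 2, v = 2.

-2

∂²f/∂u² = 0
∂²f/∂v² = -2
∇²f = -2
At (2, 2): -2.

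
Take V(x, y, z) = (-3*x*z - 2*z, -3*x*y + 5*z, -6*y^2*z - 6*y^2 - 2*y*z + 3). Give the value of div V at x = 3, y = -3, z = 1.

-60

∂V₁/∂x = -3*z
∂V₂/∂y = -3*x
∂V₃/∂z = -6*y^2 - 2*y
∇·V = -3*x - 6*y^2 - 2*y - 3*z
At (3, -3, 1): -60.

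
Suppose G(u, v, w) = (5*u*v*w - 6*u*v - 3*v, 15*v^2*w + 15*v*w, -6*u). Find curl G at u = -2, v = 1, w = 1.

(-30, -4, 1)

(∇×G)₁ = ∂G₃/∂v − ∂G₂/∂w = -15*v^2 - 15*v
(∇×G)₂ = ∂G₁/∂w − ∂G₃/∂u = 5*u*v + 6
(∇×G)₃ = ∂G₂/∂u − ∂G₁/∂v = -5*u*w + 6*u + 3
∇×G = (-15*v^2 - 15*v, 5*u*v + 6, -5*u*w + 6*u + 3)
At (-2, 1, 1): (-30, -4, 1).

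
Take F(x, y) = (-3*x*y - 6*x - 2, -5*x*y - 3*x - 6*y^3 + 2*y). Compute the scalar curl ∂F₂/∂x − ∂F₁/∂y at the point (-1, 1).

∂F₂/∂x = -5*y - 3
∂F₁/∂y = -3*x
Scalar curl = 3*x - 5*y - 3
At (-1, 1): -11.

-11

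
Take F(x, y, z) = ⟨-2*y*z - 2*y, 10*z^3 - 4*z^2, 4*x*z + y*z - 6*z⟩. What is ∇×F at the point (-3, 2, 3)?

(-243, -16, 8)

(∇×F)₁ = ∂F₃/∂y − ∂F₂/∂z = -30*z^2 + 9*z
(∇×F)₂ = ∂F₁/∂z − ∂F₃/∂x = -2*y - 4*z
(∇×F)₃ = ∂F₂/∂x − ∂F₁/∂y = 2*z + 2
∇×F = (-30*z^2 + 9*z, -2*y - 4*z, 2*z + 2)
At (-3, 2, 3): (-243, -16, 8).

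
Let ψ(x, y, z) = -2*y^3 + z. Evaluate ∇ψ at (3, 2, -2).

∂ψ/∂x = 0
∂ψ/∂y = -6*y^2
∂ψ/∂z = 1
∇ψ = (0, -6*y^2, 1)
At (3, 2, -2): (0, -24, 1).

(0, -24, 1)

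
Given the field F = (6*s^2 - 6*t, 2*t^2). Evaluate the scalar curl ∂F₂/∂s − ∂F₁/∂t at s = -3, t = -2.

∂F₂/∂s = 0
∂F₁/∂t = -6
Scalar curl = 6
At (-3, -2): 6.

6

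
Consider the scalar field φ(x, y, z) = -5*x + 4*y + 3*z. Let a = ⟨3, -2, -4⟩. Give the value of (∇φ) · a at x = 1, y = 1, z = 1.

-35

∂φ/∂x = -5
∂φ/∂y = 4
∂φ/∂z = 3
∇φ at (1, 1, 1) = (-5, 4, 3)
∇φ · a = (-5)(3) + (4)(-2) + (3)(-4) = -35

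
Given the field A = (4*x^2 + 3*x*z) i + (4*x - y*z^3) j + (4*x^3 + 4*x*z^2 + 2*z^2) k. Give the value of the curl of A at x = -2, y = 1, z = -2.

(12, -70, 4)

(∇×A)₁ = ∂A₃/∂y − ∂A₂/∂z = 3*y*z^2
(∇×A)₂ = ∂A₁/∂z − ∂A₃/∂x = -12*x^2 + 3*x - 4*z^2
(∇×A)₃ = ∂A₂/∂x − ∂A₁/∂y = 4
∇×A = (3*y*z^2, -12*x^2 + 3*x - 4*z^2, 4)
At (-2, 1, -2): (12, -70, 4).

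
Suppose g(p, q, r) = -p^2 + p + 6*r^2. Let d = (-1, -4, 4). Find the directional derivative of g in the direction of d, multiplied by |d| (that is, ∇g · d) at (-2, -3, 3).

∂g/∂p = -2*p + 1
∂g/∂q = 0
∂g/∂r = 12*r
∇g at (-2, -3, 3) = (5, 0, 36)
∇g · d = (5)(-1) + (0)(-4) + (36)(4) = 139

139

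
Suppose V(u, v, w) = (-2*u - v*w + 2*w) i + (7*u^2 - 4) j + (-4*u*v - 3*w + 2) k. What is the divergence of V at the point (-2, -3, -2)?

∂V₁/∂u = -2
∂V₂/∂v = 0
∂V₃/∂w = -3
∇·V = -5
At (-2, -3, -2): -5.

-5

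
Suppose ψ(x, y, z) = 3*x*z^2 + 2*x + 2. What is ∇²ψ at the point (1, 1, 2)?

∂²ψ/∂x² = 0
∂²ψ/∂y² = 0
∂²ψ/∂z² = 6*x
∇²ψ = 6*x
At (1, 1, 2): 6.

6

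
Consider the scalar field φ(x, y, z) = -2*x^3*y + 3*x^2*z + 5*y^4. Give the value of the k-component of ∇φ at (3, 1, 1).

27

(∇φ)_3 = ∂φ/∂z = 3*x^2
At (3, 1, 1): 27.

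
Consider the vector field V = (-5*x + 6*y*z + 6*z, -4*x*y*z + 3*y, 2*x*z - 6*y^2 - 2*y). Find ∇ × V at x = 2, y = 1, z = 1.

(∇×V)₁ = ∂V₃/∂y − ∂V₂/∂z = 4*x*y - 12*y - 2
(∇×V)₂ = ∂V₁/∂z − ∂V₃/∂x = 6*y - 2*z + 6
(∇×V)₃ = ∂V₂/∂x − ∂V₁/∂y = -4*y*z - 6*z
∇×V = (4*x*y - 12*y - 2, 6*y - 2*z + 6, -4*y*z - 6*z)
At (2, 1, 1): (-6, 10, -10).

(-6, 10, -10)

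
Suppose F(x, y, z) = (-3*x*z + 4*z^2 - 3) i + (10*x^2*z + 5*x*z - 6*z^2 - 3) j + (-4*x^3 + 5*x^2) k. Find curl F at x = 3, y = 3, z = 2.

(-81, 85, 130)

(∇×F)₁ = ∂F₃/∂y − ∂F₂/∂z = -10*x^2 - 5*x + 12*z
(∇×F)₂ = ∂F₁/∂z − ∂F₃/∂x = 12*x^2 - 13*x + 8*z
(∇×F)₃ = ∂F₂/∂x − ∂F₁/∂y = 20*x*z + 5*z
∇×F = (-10*x^2 - 5*x + 12*z, 12*x^2 - 13*x + 8*z, 20*x*z + 5*z)
At (3, 3, 2): (-81, 85, 130).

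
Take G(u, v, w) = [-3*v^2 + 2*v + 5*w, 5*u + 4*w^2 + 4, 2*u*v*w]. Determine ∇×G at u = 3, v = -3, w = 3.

(-6, 23, -15)

(∇×G)₁ = ∂G₃/∂v − ∂G₂/∂w = 2*u*w - 8*w
(∇×G)₂ = ∂G₁/∂w − ∂G₃/∂u = -2*v*w + 5
(∇×G)₃ = ∂G₂/∂u − ∂G₁/∂v = 6*v + 3
∇×G = (2*u*w - 8*w, -2*v*w + 5, 6*v + 3)
At (3, -3, 3): (-6, 23, -15).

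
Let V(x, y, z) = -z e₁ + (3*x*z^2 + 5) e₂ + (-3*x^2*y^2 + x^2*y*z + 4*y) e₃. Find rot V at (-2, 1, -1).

(-36, -17, 3)

(∇×V)₁ = ∂V₃/∂y − ∂V₂/∂z = -6*x^2*y + x^2*z - 6*x*z + 4
(∇×V)₂ = ∂V₁/∂z − ∂V₃/∂x = 6*x*y^2 - 2*x*y*z - 1
(∇×V)₃ = ∂V₂/∂x − ∂V₁/∂y = 3*z^2
∇×V = (-6*x^2*y + x^2*z - 6*x*z + 4, 6*x*y^2 - 2*x*y*z - 1, 3*z^2)
At (-2, 1, -1): (-36, -17, 3).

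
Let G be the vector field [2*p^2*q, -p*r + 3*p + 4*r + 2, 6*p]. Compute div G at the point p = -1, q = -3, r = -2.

12

∂G₁/∂p = 4*p*q
∂G₂/∂q = 0
∂G₃/∂r = 0
∇·G = 4*p*q
At (-1, -3, -2): 12.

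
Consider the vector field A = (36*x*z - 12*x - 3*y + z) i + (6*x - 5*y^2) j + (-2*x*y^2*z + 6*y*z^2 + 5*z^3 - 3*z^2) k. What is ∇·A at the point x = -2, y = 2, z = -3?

-43

∂A₁/∂x = 36*z - 12
∂A₂/∂y = -10*y
∂A₃/∂z = -2*x*y^2 + 12*y*z + 15*z^2 - 6*z
∇·A = -2*x*y^2 + 12*y*z - 10*y + 15*z^2 + 30*z - 12
At (-2, 2, -3): -43.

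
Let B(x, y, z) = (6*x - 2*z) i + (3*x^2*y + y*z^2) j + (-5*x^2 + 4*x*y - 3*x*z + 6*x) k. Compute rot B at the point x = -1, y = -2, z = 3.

(8, -1, 12)

(∇×B)₁ = ∂B₃/∂y − ∂B₂/∂z = 4*x - 2*y*z
(∇×B)₂ = ∂B₁/∂z − ∂B₃/∂x = 10*x - 4*y + 3*z - 8
(∇×B)₃ = ∂B₂/∂x − ∂B₁/∂y = 6*x*y
∇×B = (4*x - 2*y*z, 10*x - 4*y + 3*z - 8, 6*x*y)
At (-1, -2, 3): (8, -1, 12).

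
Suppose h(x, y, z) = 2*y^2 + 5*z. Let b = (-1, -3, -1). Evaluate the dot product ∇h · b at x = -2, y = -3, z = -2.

31

∂h/∂x = 0
∂h/∂y = 4*y
∂h/∂z = 5
∇h at (-2, -3, -2) = (0, -12, 5)
∇h · b = (0)(-1) + (-12)(-3) + (5)(-1) = 31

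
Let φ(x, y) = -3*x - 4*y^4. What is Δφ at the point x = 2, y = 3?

∂²φ/∂x² = 0
∂²φ/∂y² = -48*y^2
∇²φ = -48*y^2
At (2, 3): -432.

-432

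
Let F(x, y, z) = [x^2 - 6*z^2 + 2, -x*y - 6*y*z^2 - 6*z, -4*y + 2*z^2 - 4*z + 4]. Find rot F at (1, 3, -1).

(∇×F)₁ = ∂F₃/∂y − ∂F₂/∂z = 12*y*z + 2
(∇×F)₂ = ∂F₁/∂z − ∂F₃/∂x = -12*z
(∇×F)₃ = ∂F₂/∂x − ∂F₁/∂y = -y
∇×F = (12*y*z + 2, -12*z, -y)
At (1, 3, -1): (-34, 12, -3).

(-34, 12, -3)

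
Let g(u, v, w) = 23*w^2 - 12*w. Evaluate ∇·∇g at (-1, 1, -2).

46

∂²g/∂u² = 0
∂²g/∂v² = 0
∂²g/∂w² = 46
∇²g = 46
At (-1, 1, -2): 46.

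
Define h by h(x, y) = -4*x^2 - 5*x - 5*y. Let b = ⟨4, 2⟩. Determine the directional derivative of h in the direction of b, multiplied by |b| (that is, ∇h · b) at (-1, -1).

∂h/∂x = -8*x - 5
∂h/∂y = -5
∇h at (-1, -1) = (3, -5)
∇h · b = (3)(4) + (-5)(2) = 2

2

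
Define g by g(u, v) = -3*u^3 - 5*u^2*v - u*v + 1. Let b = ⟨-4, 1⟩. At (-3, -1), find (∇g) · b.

∂g/∂u = -9*u^2 - 10*u*v - v
∂g/∂v = -5*u^2 - u
∇g at (-3, -1) = (-110, -42)
∇g · b = (-110)(-4) + (-42)(1) = 398

398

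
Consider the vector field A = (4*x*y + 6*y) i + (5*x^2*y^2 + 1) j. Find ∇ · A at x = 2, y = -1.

-44

∂A₁/∂x = 4*y
∂A₂/∂y = 10*x^2*y
∇·A = 10*x^2*y + 4*y
At (2, -1): -44.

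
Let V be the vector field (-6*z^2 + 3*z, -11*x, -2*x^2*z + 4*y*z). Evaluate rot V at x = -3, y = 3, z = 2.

(∇×V)₁ = ∂V₃/∂y − ∂V₂/∂z = 4*z
(∇×V)₂ = ∂V₁/∂z − ∂V₃/∂x = 4*x*z - 12*z + 3
(∇×V)₃ = ∂V₂/∂x − ∂V₁/∂y = -11
∇×V = (4*z, 4*x*z - 12*z + 3, -11)
At (-3, 3, 2): (8, -45, -11).

(8, -45, -11)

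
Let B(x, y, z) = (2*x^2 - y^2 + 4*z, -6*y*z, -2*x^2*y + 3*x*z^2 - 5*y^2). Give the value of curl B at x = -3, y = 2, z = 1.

(∇×B)₁ = ∂B₃/∂y − ∂B₂/∂z = -2*x^2 - 4*y
(∇×B)₂ = ∂B₁/∂z − ∂B₃/∂x = 4*x*y - 3*z^2 + 4
(∇×B)₃ = ∂B₂/∂x − ∂B₁/∂y = 2*y
∇×B = (-2*x^2 - 4*y, 4*x*y - 3*z^2 + 4, 2*y)
At (-3, 2, 1): (-26, -23, 4).

(-26, -23, 4)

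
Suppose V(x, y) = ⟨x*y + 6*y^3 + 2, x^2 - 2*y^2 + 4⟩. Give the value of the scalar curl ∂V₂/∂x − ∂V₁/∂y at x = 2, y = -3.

∂V₂/∂x = 2*x
∂V₁/∂y = x + 18*y^2
Scalar curl = x - 18*y^2
At (2, -3): -160.

-160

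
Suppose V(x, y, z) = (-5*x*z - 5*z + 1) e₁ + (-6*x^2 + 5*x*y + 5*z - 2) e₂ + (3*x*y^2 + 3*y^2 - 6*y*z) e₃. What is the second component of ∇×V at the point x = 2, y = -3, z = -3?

(∇×V)_2 = ∂V₁/∂z − ∂V₃/∂x
= -5*x - 5 − (3*y^2)
= -5*x - 3*y^2 - 5
At (2, -3, -3): -42.

-42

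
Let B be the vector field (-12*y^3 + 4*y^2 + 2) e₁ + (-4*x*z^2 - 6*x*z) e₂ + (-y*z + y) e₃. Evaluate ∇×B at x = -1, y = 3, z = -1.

(4, 0, 302)

(∇×B)₁ = ∂B₃/∂y − ∂B₂/∂z = 8*x*z + 6*x - z + 1
(∇×B)₂ = ∂B₁/∂z − ∂B₃/∂x = 0
(∇×B)₃ = ∂B₂/∂x − ∂B₁/∂y = 36*y^2 - 8*y - 4*z^2 - 6*z
∇×B = (8*x*z + 6*x - z + 1, 0, 36*y^2 - 8*y - 4*z^2 - 6*z)
At (-1, 3, -1): (4, 0, 302).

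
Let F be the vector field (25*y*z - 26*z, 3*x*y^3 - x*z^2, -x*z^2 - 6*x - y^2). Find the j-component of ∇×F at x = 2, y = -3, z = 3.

-86

(∇×F)_2 = ∂F₁/∂z − ∂F₃/∂x
= 25*y - 26 − (-z^2 - 6)
= 25*y + z^2 - 20
At (2, -3, 3): -86.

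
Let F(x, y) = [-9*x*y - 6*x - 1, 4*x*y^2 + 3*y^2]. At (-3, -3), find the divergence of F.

∂F₁/∂x = -9*y - 6
∂F₂/∂y = 8*x*y + 6*y
∇·F = 8*x*y - 3*y - 6
At (-3, -3): 75.

75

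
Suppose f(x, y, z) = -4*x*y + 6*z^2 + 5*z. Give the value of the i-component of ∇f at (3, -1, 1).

4

(∇f)_1 = ∂f/∂x = -4*y
At (3, -1, 1): 4.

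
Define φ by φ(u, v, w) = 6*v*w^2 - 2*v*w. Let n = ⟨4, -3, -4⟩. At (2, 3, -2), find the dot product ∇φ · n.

228

∂φ/∂u = 0
∂φ/∂v = 6*w^2 - 2*w
∂φ/∂w = 12*v*w - 2*v
∇φ at (2, 3, -2) = (0, 28, -78)
∇φ · n = (0)(4) + (28)(-3) + (-78)(-4) = 228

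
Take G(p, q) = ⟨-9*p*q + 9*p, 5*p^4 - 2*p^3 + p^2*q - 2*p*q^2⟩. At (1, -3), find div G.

49

∂G₁/∂p = -9*q + 9
∂G₂/∂q = p^2 - 4*p*q
∇·G = p^2 - 4*p*q - 9*q + 9
At (1, -3): 49.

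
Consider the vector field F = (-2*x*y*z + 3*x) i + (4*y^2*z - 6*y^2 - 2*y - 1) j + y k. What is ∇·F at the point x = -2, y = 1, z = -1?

-17

∂F₁/∂x = -2*y*z + 3
∂F₂/∂y = 8*y*z - 12*y - 2
∂F₃/∂z = 0
∇·F = 6*y*z - 12*y + 1
At (-2, 1, -1): -17.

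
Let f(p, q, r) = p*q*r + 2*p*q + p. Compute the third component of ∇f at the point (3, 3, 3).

(∇f)_3 = ∂f/∂r = p*q
At (3, 3, 3): 9.

9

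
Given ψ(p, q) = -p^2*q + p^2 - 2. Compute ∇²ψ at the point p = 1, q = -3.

∂²ψ/∂p² = 2*(-q + 1)
∂²ψ/∂q² = 0
∇²ψ = -2*q + 2
At (1, -3): 8.

8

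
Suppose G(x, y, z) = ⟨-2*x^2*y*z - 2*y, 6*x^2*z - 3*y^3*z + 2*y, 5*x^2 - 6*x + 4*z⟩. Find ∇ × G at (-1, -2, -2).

(∇×G)₁ = ∂G₃/∂y − ∂G₂/∂z = -6*x^2 + 3*y^3
(∇×G)₂ = ∂G₁/∂z − ∂G₃/∂x = -2*x^2*y - 10*x + 6
(∇×G)₃ = ∂G₂/∂x − ∂G₁/∂y = 2*x^2*z + 12*x*z + 2
∇×G = (-6*x^2 + 3*y^3, -2*x^2*y - 10*x + 6, 2*x^2*z + 12*x*z + 2)
At (-1, -2, -2): (-30, 20, 22).

(-30, 20, 22)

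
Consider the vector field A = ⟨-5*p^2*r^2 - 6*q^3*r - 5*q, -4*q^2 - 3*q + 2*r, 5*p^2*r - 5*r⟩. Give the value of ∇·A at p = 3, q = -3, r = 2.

-59

∂A₁/∂p = -10*p*r^2
∂A₂/∂q = -8*q - 3
∂A₃/∂r = 5*p^2 - 5
∇·A = 5*p^2 - 10*p*r^2 - 8*q - 8
At (3, -3, 2): -59.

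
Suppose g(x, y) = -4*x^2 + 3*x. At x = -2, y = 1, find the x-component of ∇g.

(∇g)_1 = ∂g/∂x = -8*x + 3
At (-2, 1): 19.

19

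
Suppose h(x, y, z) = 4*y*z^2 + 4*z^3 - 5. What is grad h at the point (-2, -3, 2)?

∂h/∂x = 0
∂h/∂y = 4*z^2
∂h/∂z = 8*y*z + 12*z^2
∇h = (0, 4*z^2, 8*y*z + 12*z^2)
At (-2, -3, 2): (0, 16, 0).

(0, 16, 0)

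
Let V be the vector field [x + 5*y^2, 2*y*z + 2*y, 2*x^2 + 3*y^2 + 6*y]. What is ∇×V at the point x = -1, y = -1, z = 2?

(∇×V)₁ = ∂V₃/∂y − ∂V₂/∂z = 4*y + 6
(∇×V)₂ = ∂V₁/∂z − ∂V₃/∂x = -4*x
(∇×V)₃ = ∂V₂/∂x − ∂V₁/∂y = -10*y
∇×V = (4*y + 6, -4*x, -10*y)
At (-1, -1, 2): (2, 4, 10).

(2, 4, 10)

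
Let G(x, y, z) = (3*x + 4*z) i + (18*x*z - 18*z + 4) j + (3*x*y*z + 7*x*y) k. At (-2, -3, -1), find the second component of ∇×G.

(∇×G)_2 = ∂G₁/∂z − ∂G₃/∂x
= 4 − (3*y*z + 7*y)
= -3*y*z - 7*y + 4
At (-2, -3, -1): 16.

16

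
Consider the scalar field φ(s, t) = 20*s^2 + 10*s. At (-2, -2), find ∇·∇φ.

∂²φ/∂s² = 40
∂²φ/∂t² = 0
∇²φ = 40
At (-2, -2): 40.

40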